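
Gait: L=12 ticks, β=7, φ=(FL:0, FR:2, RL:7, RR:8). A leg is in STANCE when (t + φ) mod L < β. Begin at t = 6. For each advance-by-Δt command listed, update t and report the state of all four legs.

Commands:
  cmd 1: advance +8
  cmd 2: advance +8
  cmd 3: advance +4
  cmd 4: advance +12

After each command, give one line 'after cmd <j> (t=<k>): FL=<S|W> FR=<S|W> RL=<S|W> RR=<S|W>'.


after cmd 1 (t=14): FL=S FR=S RL=W RR=W
after cmd 2 (t=22): FL=W FR=S RL=S RR=S
after cmd 3 (t=26): FL=S FR=S RL=W RR=W
after cmd 4 (t=38): FL=S FR=S RL=W RR=W

start t=6: FL=S FR=W RL=S RR=S
cmd 1: advance +8 → t=14, phase=(2,4,9,10) → FL=S FR=S RL=W RR=W
cmd 2: advance +8 → t=22, phase=(10,0,5,6) → FL=W FR=S RL=S RR=S
cmd 3: advance +4 → t=26, phase=(2,4,9,10) → FL=S FR=S RL=W RR=W
cmd 4: advance +12 → t=38, phase=(2,4,9,10) → FL=S FR=S RL=W RR=W


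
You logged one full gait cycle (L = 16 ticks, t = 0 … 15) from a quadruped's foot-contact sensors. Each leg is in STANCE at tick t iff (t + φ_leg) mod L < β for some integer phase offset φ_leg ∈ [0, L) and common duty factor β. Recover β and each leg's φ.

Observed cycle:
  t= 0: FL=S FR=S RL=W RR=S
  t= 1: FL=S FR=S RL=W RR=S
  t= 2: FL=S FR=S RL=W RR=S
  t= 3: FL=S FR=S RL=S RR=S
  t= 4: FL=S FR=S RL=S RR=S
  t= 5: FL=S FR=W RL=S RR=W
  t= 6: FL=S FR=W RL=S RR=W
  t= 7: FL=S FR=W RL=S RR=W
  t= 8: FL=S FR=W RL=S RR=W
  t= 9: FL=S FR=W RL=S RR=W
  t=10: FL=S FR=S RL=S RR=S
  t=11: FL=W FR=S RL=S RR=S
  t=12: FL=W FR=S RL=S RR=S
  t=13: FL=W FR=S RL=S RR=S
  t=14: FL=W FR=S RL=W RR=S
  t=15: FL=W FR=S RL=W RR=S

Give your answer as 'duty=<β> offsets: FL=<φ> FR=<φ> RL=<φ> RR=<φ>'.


duty β = stance ticks per leg = 11
FL: stance ticks = 11; W→S at t=0 → φ=0
FR: stance ticks = 11; W→S at t=10 → φ=6
RL: stance ticks = 11; W→S at t=3 → φ=13
RR: stance ticks = 11; W→S at t=10 → φ=6

duty=11 offsets: FL=0 FR=6 RL=13 RR=6


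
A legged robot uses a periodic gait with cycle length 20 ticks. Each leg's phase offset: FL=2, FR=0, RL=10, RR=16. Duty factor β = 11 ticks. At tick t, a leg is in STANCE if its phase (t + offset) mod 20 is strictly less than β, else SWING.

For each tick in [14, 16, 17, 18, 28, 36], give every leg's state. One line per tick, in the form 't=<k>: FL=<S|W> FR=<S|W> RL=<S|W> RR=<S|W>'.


t=14: phase=(16,14,4,10) vs β=11 → FL=W FR=W RL=S RR=S
t=16: phase=(18,16,6,12) vs β=11 → FL=W FR=W RL=S RR=W
t=17: phase=(19,17,7,13) vs β=11 → FL=W FR=W RL=S RR=W
t=18: phase=(0,18,8,14) vs β=11 → FL=S FR=W RL=S RR=W
t=28: phase=(10,8,18,4) vs β=11 → FL=S FR=S RL=W RR=S
t=36: phase=(18,16,6,12) vs β=11 → FL=W FR=W RL=S RR=W

t=14: FL=W FR=W RL=S RR=S
t=16: FL=W FR=W RL=S RR=W
t=17: FL=W FR=W RL=S RR=W
t=18: FL=S FR=W RL=S RR=W
t=28: FL=S FR=S RL=W RR=S
t=36: FL=W FR=W RL=S RR=W


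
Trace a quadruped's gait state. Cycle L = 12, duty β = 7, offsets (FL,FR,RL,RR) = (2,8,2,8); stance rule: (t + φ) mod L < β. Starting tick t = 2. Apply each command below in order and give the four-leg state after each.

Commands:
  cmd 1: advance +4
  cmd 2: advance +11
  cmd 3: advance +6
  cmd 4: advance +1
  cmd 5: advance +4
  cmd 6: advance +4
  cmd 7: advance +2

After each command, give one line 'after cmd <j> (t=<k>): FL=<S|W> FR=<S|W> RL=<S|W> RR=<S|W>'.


after cmd 1 (t=6): FL=W FR=S RL=W RR=S
after cmd 2 (t=17): FL=W FR=S RL=W RR=S
after cmd 3 (t=23): FL=S FR=W RL=S RR=W
after cmd 4 (t=24): FL=S FR=W RL=S RR=W
after cmd 5 (t=28): FL=S FR=S RL=S RR=S
after cmd 6 (t=32): FL=W FR=S RL=W RR=S
after cmd 7 (t=34): FL=S FR=S RL=S RR=S

start t=2: FL=S FR=W RL=S RR=W
cmd 1: advance +4 → t=6, phase=(8,2,8,2) → FL=W FR=S RL=W RR=S
cmd 2: advance +11 → t=17, phase=(7,1,7,1) → FL=W FR=S RL=W RR=S
cmd 3: advance +6 → t=23, phase=(1,7,1,7) → FL=S FR=W RL=S RR=W
cmd 4: advance +1 → t=24, phase=(2,8,2,8) → FL=S FR=W RL=S RR=W
cmd 5: advance +4 → t=28, phase=(6,0,6,0) → FL=S FR=S RL=S RR=S
cmd 6: advance +4 → t=32, phase=(10,4,10,4) → FL=W FR=S RL=W RR=S
cmd 7: advance +2 → t=34, phase=(0,6,0,6) → FL=S FR=S RL=S RR=S


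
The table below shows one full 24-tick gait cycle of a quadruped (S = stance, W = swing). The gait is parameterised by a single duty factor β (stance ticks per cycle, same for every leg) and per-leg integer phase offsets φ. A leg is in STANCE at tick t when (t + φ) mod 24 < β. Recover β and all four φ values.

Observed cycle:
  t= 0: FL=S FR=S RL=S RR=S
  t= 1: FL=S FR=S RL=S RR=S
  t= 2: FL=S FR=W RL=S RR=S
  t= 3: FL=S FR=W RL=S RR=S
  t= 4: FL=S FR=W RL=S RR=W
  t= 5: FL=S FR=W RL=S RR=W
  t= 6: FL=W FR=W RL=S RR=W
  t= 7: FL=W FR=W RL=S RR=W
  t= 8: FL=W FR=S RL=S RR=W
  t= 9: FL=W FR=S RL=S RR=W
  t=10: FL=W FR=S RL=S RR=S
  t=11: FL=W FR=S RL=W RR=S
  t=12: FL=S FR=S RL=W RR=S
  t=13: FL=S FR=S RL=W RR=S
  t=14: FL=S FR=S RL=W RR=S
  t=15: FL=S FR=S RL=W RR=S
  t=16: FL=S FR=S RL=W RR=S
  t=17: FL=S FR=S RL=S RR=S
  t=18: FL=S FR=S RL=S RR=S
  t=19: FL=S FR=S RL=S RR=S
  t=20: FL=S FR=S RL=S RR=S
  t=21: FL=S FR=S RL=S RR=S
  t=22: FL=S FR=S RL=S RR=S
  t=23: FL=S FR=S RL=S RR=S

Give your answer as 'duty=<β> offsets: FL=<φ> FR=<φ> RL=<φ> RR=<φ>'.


duty β = stance ticks per leg = 18
FL: stance ticks = 18; W→S at t=12 → φ=12
FR: stance ticks = 18; W→S at t=8 → φ=16
RL: stance ticks = 18; W→S at t=17 → φ=7
RR: stance ticks = 18; W→S at t=10 → φ=14

duty=18 offsets: FL=12 FR=16 RL=7 RR=14


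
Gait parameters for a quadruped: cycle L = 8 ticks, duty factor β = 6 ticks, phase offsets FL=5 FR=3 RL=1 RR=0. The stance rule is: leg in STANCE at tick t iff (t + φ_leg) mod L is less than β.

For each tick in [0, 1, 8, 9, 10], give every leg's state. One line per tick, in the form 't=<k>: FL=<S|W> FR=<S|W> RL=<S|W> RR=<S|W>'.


t=0: phase=(5,3,1,0) vs β=6 → FL=S FR=S RL=S RR=S
t=1: phase=(6,4,2,1) vs β=6 → FL=W FR=S RL=S RR=S
t=8: phase=(5,3,1,0) vs β=6 → FL=S FR=S RL=S RR=S
t=9: phase=(6,4,2,1) vs β=6 → FL=W FR=S RL=S RR=S
t=10: phase=(7,5,3,2) vs β=6 → FL=W FR=S RL=S RR=S

t=0: FL=S FR=S RL=S RR=S
t=1: FL=W FR=S RL=S RR=S
t=8: FL=S FR=S RL=S RR=S
t=9: FL=W FR=S RL=S RR=S
t=10: FL=W FR=S RL=S RR=S


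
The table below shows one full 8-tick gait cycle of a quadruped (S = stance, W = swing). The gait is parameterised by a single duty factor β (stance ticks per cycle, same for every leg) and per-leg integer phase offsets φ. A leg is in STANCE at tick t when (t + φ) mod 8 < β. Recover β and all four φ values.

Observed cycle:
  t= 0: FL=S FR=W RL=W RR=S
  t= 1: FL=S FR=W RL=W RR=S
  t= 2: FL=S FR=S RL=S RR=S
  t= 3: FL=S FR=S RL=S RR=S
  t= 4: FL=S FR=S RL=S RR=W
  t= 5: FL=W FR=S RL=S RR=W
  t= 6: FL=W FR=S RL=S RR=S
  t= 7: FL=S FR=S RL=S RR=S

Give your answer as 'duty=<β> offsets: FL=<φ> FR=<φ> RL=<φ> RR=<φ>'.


duty β = stance ticks per leg = 6
FL: stance ticks = 6; W→S at t=7 → φ=1
FR: stance ticks = 6; W→S at t=2 → φ=6
RL: stance ticks = 6; W→S at t=2 → φ=6
RR: stance ticks = 6; W→S at t=6 → φ=2

duty=6 offsets: FL=1 FR=6 RL=6 RR=2


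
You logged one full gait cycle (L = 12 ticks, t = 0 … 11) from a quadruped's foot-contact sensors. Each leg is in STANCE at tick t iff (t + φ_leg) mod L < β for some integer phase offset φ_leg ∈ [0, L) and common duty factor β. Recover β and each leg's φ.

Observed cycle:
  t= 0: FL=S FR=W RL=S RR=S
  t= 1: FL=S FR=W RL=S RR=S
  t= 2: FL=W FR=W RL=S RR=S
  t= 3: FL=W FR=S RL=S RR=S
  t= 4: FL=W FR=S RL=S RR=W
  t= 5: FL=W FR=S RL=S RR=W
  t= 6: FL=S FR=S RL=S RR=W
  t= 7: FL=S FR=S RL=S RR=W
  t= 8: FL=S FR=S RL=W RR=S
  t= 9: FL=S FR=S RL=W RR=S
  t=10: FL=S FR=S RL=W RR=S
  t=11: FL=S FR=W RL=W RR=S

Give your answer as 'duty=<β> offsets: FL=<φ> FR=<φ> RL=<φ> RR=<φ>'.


duty β = stance ticks per leg = 8
FL: stance ticks = 8; W→S at t=6 → φ=6
FR: stance ticks = 8; W→S at t=3 → φ=9
RL: stance ticks = 8; W→S at t=0 → φ=0
RR: stance ticks = 8; W→S at t=8 → φ=4

duty=8 offsets: FL=6 FR=9 RL=0 RR=4


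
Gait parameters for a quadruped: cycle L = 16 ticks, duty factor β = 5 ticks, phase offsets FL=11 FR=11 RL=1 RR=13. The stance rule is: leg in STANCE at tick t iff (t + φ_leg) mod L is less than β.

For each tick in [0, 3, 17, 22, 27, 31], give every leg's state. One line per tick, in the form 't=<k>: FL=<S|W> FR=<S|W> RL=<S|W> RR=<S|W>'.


t=0: FL=W FR=W RL=S RR=W
t=3: FL=W FR=W RL=S RR=S
t=17: FL=W FR=W RL=S RR=W
t=22: FL=S FR=S RL=W RR=S
t=27: FL=W FR=W RL=W RR=W
t=31: FL=W FR=W RL=S RR=W

t=0: phase=(11,11,1,13) vs β=5 → FL=W FR=W RL=S RR=W
t=3: phase=(14,14,4,0) vs β=5 → FL=W FR=W RL=S RR=S
t=17: phase=(12,12,2,14) vs β=5 → FL=W FR=W RL=S RR=W
t=22: phase=(1,1,7,3) vs β=5 → FL=S FR=S RL=W RR=S
t=27: phase=(6,6,12,8) vs β=5 → FL=W FR=W RL=W RR=W
t=31: phase=(10,10,0,12) vs β=5 → FL=W FR=W RL=S RR=W


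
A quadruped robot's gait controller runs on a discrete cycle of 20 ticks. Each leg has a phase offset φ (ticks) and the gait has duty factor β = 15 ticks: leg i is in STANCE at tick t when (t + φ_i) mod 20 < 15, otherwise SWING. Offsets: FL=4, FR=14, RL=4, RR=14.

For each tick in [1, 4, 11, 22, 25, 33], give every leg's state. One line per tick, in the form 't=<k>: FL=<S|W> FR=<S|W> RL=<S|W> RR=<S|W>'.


t=1: FL=S FR=W RL=S RR=W
t=4: FL=S FR=W RL=S RR=W
t=11: FL=W FR=S RL=W RR=S
t=22: FL=S FR=W RL=S RR=W
t=25: FL=S FR=W RL=S RR=W
t=33: FL=W FR=S RL=W RR=S

t=1: phase=(5,15,5,15) vs β=15 → FL=S FR=W RL=S RR=W
t=4: phase=(8,18,8,18) vs β=15 → FL=S FR=W RL=S RR=W
t=11: phase=(15,5,15,5) vs β=15 → FL=W FR=S RL=W RR=S
t=22: phase=(6,16,6,16) vs β=15 → FL=S FR=W RL=S RR=W
t=25: phase=(9,19,9,19) vs β=15 → FL=S FR=W RL=S RR=W
t=33: phase=(17,7,17,7) vs β=15 → FL=W FR=S RL=W RR=S


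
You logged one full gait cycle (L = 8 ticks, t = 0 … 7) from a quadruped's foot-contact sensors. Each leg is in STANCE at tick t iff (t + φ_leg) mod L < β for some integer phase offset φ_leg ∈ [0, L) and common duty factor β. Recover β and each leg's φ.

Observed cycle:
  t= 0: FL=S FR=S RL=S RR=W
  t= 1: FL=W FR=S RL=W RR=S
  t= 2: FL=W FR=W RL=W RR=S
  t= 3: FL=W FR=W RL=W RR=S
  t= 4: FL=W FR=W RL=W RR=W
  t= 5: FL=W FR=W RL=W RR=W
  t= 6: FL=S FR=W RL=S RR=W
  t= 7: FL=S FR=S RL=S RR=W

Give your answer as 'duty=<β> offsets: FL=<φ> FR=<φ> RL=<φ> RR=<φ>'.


duty β = stance ticks per leg = 3
FL: stance ticks = 3; W→S at t=6 → φ=2
FR: stance ticks = 3; W→S at t=7 → φ=1
RL: stance ticks = 3; W→S at t=6 → φ=2
RR: stance ticks = 3; W→S at t=1 → φ=7

duty=3 offsets: FL=2 FR=1 RL=2 RR=7


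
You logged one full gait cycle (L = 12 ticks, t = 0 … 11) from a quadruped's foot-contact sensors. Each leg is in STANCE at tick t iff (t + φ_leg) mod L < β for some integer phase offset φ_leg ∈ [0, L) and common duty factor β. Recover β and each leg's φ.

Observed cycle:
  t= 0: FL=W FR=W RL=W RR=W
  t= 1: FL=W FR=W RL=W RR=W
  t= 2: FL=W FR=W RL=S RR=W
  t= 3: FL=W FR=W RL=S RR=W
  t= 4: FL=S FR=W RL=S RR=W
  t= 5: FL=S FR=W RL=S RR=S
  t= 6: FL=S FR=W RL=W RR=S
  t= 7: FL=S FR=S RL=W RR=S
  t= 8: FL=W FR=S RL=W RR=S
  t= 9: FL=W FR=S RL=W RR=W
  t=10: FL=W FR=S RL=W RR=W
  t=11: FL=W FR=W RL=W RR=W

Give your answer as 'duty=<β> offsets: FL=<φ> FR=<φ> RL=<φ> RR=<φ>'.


duty=4 offsets: FL=8 FR=5 RL=10 RR=7

duty β = stance ticks per leg = 4
FL: stance ticks = 4; W→S at t=4 → φ=8
FR: stance ticks = 4; W→S at t=7 → φ=5
RL: stance ticks = 4; W→S at t=2 → φ=10
RR: stance ticks = 4; W→S at t=5 → φ=7


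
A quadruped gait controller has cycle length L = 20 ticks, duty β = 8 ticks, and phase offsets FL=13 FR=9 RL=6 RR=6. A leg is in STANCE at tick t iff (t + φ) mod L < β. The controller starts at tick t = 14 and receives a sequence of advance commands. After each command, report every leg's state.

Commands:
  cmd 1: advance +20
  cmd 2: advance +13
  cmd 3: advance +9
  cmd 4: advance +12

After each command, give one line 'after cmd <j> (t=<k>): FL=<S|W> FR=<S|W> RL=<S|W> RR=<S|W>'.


after cmd 1 (t=34): FL=S FR=S RL=S RR=S
after cmd 2 (t=47): FL=S FR=W RL=W RR=W
after cmd 3 (t=56): FL=W FR=S RL=S RR=S
after cmd 4 (t=68): FL=S FR=W RL=W RR=W

start t=14: FL=S FR=S RL=S RR=S
cmd 1: advance +20 → t=34, phase=(7,3,0,0) → FL=S FR=S RL=S RR=S
cmd 2: advance +13 → t=47, phase=(0,16,13,13) → FL=S FR=W RL=W RR=W
cmd 3: advance +9 → t=56, phase=(9,5,2,2) → FL=W FR=S RL=S RR=S
cmd 4: advance +12 → t=68, phase=(1,17,14,14) → FL=S FR=W RL=W RR=W


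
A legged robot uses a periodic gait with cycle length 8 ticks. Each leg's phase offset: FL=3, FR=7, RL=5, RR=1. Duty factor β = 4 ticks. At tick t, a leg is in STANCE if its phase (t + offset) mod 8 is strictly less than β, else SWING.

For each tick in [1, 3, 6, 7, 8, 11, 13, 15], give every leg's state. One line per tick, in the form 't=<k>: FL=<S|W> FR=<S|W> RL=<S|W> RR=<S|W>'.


t=1: phase=(4,0,6,2) vs β=4 → FL=W FR=S RL=W RR=S
t=3: phase=(6,2,0,4) vs β=4 → FL=W FR=S RL=S RR=W
t=6: phase=(1,5,3,7) vs β=4 → FL=S FR=W RL=S RR=W
t=7: phase=(2,6,4,0) vs β=4 → FL=S FR=W RL=W RR=S
t=8: phase=(3,7,5,1) vs β=4 → FL=S FR=W RL=W RR=S
t=11: phase=(6,2,0,4) vs β=4 → FL=W FR=S RL=S RR=W
t=13: phase=(0,4,2,6) vs β=4 → FL=S FR=W RL=S RR=W
t=15: phase=(2,6,4,0) vs β=4 → FL=S FR=W RL=W RR=S

t=1: FL=W FR=S RL=W RR=S
t=3: FL=W FR=S RL=S RR=W
t=6: FL=S FR=W RL=S RR=W
t=7: FL=S FR=W RL=W RR=S
t=8: FL=S FR=W RL=W RR=S
t=11: FL=W FR=S RL=S RR=W
t=13: FL=S FR=W RL=S RR=W
t=15: FL=S FR=W RL=W RR=S


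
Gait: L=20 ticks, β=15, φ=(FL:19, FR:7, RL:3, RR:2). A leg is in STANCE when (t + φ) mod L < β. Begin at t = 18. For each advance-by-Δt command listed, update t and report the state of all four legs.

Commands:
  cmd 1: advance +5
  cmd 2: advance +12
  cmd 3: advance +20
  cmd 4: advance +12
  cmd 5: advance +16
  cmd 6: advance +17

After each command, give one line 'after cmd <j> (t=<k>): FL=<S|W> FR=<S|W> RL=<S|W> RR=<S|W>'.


start t=18: FL=W FR=S RL=S RR=S
cmd 1: advance +5 → t=23, phase=(2,10,6,5) → FL=S FR=S RL=S RR=S
cmd 2: advance +12 → t=35, phase=(14,2,18,17) → FL=S FR=S RL=W RR=W
cmd 3: advance +20 → t=55, phase=(14,2,18,17) → FL=S FR=S RL=W RR=W
cmd 4: advance +12 → t=67, phase=(6,14,10,9) → FL=S FR=S RL=S RR=S
cmd 5: advance +16 → t=83, phase=(2,10,6,5) → FL=S FR=S RL=S RR=S
cmd 6: advance +17 → t=100, phase=(19,7,3,2) → FL=W FR=S RL=S RR=S

after cmd 1 (t=23): FL=S FR=S RL=S RR=S
after cmd 2 (t=35): FL=S FR=S RL=W RR=W
after cmd 3 (t=55): FL=S FR=S RL=W RR=W
after cmd 4 (t=67): FL=S FR=S RL=S RR=S
after cmd 5 (t=83): FL=S FR=S RL=S RR=S
after cmd 6 (t=100): FL=W FR=S RL=S RR=S


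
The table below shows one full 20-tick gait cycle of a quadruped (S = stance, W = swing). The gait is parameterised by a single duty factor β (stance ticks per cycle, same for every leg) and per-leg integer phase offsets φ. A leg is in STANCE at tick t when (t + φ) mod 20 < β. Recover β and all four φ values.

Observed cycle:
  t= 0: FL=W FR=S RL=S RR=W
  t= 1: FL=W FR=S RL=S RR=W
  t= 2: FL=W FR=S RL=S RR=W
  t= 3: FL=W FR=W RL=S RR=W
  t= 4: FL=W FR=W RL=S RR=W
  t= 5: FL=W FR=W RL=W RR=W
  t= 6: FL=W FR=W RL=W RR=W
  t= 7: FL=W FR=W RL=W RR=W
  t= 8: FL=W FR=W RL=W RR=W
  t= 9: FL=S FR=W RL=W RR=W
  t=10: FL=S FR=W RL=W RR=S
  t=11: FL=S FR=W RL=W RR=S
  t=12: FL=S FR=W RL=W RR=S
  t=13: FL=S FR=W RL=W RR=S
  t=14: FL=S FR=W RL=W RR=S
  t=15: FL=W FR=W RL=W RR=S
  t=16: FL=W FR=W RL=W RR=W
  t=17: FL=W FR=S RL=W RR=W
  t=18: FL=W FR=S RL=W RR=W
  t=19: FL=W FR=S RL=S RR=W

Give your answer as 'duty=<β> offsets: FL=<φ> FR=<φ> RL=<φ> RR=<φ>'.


duty β = stance ticks per leg = 6
FL: stance ticks = 6; W→S at t=9 → φ=11
FR: stance ticks = 6; W→S at t=17 → φ=3
RL: stance ticks = 6; W→S at t=19 → φ=1
RR: stance ticks = 6; W→S at t=10 → φ=10

duty=6 offsets: FL=11 FR=3 RL=1 RR=10


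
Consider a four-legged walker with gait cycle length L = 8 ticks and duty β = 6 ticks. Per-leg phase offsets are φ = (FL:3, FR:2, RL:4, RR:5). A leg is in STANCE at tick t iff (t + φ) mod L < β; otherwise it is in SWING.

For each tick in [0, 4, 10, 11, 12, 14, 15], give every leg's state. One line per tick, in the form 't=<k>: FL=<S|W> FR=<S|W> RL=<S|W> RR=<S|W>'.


t=0: FL=S FR=S RL=S RR=S
t=4: FL=W FR=W RL=S RR=S
t=10: FL=S FR=S RL=W RR=W
t=11: FL=W FR=S RL=W RR=S
t=12: FL=W FR=W RL=S RR=S
t=14: FL=S FR=S RL=S RR=S
t=15: FL=S FR=S RL=S RR=S

t=0: phase=(3,2,4,5) vs β=6 → FL=S FR=S RL=S RR=S
t=4: phase=(7,6,0,1) vs β=6 → FL=W FR=W RL=S RR=S
t=10: phase=(5,4,6,7) vs β=6 → FL=S FR=S RL=W RR=W
t=11: phase=(6,5,7,0) vs β=6 → FL=W FR=S RL=W RR=S
t=12: phase=(7,6,0,1) vs β=6 → FL=W FR=W RL=S RR=S
t=14: phase=(1,0,2,3) vs β=6 → FL=S FR=S RL=S RR=S
t=15: phase=(2,1,3,4) vs β=6 → FL=S FR=S RL=S RR=S


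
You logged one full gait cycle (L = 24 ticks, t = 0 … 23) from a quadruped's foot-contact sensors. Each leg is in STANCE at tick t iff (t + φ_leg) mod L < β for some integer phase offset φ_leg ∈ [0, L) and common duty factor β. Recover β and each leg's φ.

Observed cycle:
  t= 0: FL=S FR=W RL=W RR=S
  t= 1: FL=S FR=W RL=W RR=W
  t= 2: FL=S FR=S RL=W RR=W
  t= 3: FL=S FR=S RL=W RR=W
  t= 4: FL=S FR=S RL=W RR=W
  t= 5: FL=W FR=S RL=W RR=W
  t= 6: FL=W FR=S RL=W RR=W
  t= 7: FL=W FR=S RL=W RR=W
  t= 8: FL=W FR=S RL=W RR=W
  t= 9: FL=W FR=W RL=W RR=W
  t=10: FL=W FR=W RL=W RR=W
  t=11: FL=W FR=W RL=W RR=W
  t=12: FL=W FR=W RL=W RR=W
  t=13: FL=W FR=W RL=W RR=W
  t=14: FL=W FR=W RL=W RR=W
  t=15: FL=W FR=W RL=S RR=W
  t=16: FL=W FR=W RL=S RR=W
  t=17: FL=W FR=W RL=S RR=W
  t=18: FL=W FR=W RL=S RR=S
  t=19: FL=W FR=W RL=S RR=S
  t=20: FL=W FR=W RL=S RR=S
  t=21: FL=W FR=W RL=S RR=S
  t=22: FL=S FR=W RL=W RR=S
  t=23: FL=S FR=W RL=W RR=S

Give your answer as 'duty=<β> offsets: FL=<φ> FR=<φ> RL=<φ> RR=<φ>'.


duty β = stance ticks per leg = 7
FL: stance ticks = 7; W→S at t=22 → φ=2
FR: stance ticks = 7; W→S at t=2 → φ=22
RL: stance ticks = 7; W→S at t=15 → φ=9
RR: stance ticks = 7; W→S at t=18 → φ=6

duty=7 offsets: FL=2 FR=22 RL=9 RR=6


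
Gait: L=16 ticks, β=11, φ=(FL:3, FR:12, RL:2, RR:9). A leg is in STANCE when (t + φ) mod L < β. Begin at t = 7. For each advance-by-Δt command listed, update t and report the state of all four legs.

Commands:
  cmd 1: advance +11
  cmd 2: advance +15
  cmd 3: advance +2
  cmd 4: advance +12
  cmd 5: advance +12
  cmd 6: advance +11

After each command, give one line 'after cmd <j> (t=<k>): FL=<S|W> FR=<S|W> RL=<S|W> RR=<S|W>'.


after cmd 1 (t=18): FL=S FR=W RL=S RR=W
after cmd 2 (t=33): FL=S FR=W RL=S RR=S
after cmd 3 (t=35): FL=S FR=W RL=S RR=W
after cmd 4 (t=47): FL=S FR=W RL=S RR=S
after cmd 5 (t=59): FL=W FR=S RL=W RR=S
after cmd 6 (t=70): FL=S FR=S RL=S RR=W

start t=7: FL=S FR=S RL=S RR=S
cmd 1: advance +11 → t=18, phase=(5,14,4,11) → FL=S FR=W RL=S RR=W
cmd 2: advance +15 → t=33, phase=(4,13,3,10) → FL=S FR=W RL=S RR=S
cmd 3: advance +2 → t=35, phase=(6,15,5,12) → FL=S FR=W RL=S RR=W
cmd 4: advance +12 → t=47, phase=(2,11,1,8) → FL=S FR=W RL=S RR=S
cmd 5: advance +12 → t=59, phase=(14,7,13,4) → FL=W FR=S RL=W RR=S
cmd 6: advance +11 → t=70, phase=(9,2,8,15) → FL=S FR=S RL=S RR=W


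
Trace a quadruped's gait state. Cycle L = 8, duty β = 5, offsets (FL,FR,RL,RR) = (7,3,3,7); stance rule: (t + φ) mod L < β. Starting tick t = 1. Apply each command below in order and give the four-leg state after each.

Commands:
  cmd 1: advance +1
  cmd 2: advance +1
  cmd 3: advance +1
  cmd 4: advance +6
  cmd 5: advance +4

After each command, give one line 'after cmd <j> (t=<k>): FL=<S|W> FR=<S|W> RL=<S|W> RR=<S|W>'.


start t=1: FL=S FR=S RL=S RR=S
cmd 1: advance +1 → t=2, phase=(1,5,5,1) → FL=S FR=W RL=W RR=S
cmd 2: advance +1 → t=3, phase=(2,6,6,2) → FL=S FR=W RL=W RR=S
cmd 3: advance +1 → t=4, phase=(3,7,7,3) → FL=S FR=W RL=W RR=S
cmd 4: advance +6 → t=10, phase=(1,5,5,1) → FL=S FR=W RL=W RR=S
cmd 5: advance +4 → t=14, phase=(5,1,1,5) → FL=W FR=S RL=S RR=W

after cmd 1 (t=2): FL=S FR=W RL=W RR=S
after cmd 2 (t=3): FL=S FR=W RL=W RR=S
after cmd 3 (t=4): FL=S FR=W RL=W RR=S
after cmd 4 (t=10): FL=S FR=W RL=W RR=S
after cmd 5 (t=14): FL=W FR=S RL=S RR=W


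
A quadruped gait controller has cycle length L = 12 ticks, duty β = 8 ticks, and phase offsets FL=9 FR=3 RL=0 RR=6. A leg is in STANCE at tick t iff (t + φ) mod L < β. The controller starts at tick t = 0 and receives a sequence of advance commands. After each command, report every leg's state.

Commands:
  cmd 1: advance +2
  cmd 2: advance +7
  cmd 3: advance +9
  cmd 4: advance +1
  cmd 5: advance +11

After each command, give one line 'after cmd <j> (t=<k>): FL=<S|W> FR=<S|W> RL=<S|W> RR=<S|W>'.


after cmd 1 (t=2): FL=W FR=S RL=S RR=W
after cmd 2 (t=9): FL=S FR=S RL=W RR=S
after cmd 3 (t=18): FL=S FR=W RL=S RR=S
after cmd 4 (t=19): FL=S FR=W RL=S RR=S
after cmd 5 (t=30): FL=S FR=W RL=S RR=S

start t=0: FL=W FR=S RL=S RR=S
cmd 1: advance +2 → t=2, phase=(11,5,2,8) → FL=W FR=S RL=S RR=W
cmd 2: advance +7 → t=9, phase=(6,0,9,3) → FL=S FR=S RL=W RR=S
cmd 3: advance +9 → t=18, phase=(3,9,6,0) → FL=S FR=W RL=S RR=S
cmd 4: advance +1 → t=19, phase=(4,10,7,1) → FL=S FR=W RL=S RR=S
cmd 5: advance +11 → t=30, phase=(3,9,6,0) → FL=S FR=W RL=S RR=S


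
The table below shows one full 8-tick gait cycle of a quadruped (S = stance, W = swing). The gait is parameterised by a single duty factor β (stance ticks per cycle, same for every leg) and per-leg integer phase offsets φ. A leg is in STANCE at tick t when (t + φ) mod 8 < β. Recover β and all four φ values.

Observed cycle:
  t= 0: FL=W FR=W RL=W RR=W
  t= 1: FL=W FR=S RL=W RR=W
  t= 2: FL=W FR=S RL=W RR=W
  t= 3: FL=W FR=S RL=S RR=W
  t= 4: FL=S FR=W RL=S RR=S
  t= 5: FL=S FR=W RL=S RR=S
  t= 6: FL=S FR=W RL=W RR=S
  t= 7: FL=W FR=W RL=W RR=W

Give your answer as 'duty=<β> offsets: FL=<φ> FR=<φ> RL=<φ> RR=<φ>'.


duty β = stance ticks per leg = 3
FL: stance ticks = 3; W→S at t=4 → φ=4
FR: stance ticks = 3; W→S at t=1 → φ=7
RL: stance ticks = 3; W→S at t=3 → φ=5
RR: stance ticks = 3; W→S at t=4 → φ=4

duty=3 offsets: FL=4 FR=7 RL=5 RR=4


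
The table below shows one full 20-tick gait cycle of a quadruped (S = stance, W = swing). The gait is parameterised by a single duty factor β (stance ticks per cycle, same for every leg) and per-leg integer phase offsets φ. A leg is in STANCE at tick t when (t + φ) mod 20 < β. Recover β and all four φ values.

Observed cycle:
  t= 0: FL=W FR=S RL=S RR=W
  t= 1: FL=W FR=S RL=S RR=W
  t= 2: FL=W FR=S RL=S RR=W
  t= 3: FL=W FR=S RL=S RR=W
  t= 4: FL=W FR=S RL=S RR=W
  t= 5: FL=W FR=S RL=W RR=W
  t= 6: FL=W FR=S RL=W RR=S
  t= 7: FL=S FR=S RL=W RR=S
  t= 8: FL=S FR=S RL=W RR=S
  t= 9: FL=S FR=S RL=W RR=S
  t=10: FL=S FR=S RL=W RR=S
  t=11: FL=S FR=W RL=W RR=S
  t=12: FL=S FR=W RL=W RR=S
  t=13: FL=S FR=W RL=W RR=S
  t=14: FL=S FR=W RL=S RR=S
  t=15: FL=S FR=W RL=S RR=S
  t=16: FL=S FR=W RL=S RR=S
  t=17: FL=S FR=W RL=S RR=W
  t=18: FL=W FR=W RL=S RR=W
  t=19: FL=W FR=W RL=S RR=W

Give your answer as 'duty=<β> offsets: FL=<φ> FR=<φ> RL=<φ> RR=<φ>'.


duty β = stance ticks per leg = 11
FL: stance ticks = 11; W→S at t=7 → φ=13
FR: stance ticks = 11; W→S at t=0 → φ=0
RL: stance ticks = 11; W→S at t=14 → φ=6
RR: stance ticks = 11; W→S at t=6 → φ=14

duty=11 offsets: FL=13 FR=0 RL=6 RR=14


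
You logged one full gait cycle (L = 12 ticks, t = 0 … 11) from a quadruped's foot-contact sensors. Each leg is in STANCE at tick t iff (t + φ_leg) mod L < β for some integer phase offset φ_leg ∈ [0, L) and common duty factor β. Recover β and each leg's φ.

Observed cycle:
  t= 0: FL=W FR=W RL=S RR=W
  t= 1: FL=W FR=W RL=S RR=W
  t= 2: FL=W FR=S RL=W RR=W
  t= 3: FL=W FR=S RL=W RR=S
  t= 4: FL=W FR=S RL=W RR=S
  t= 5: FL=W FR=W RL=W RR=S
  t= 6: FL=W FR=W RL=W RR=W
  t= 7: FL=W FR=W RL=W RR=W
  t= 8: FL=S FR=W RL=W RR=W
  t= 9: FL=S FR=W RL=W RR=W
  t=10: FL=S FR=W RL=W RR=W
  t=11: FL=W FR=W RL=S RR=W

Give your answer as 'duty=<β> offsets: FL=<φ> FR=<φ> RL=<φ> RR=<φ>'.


duty β = stance ticks per leg = 3
FL: stance ticks = 3; W→S at t=8 → φ=4
FR: stance ticks = 3; W→S at t=2 → φ=10
RL: stance ticks = 3; W→S at t=11 → φ=1
RR: stance ticks = 3; W→S at t=3 → φ=9

duty=3 offsets: FL=4 FR=10 RL=1 RR=9


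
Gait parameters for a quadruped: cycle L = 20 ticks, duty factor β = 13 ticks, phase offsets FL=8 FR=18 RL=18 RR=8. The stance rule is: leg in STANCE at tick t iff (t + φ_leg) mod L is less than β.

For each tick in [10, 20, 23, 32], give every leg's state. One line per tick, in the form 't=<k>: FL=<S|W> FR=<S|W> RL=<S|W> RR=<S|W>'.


t=10: FL=W FR=S RL=S RR=W
t=20: FL=S FR=W RL=W RR=S
t=23: FL=S FR=S RL=S RR=S
t=32: FL=S FR=S RL=S RR=S

t=10: phase=(18,8,8,18) vs β=13 → FL=W FR=S RL=S RR=W
t=20: phase=(8,18,18,8) vs β=13 → FL=S FR=W RL=W RR=S
t=23: phase=(11,1,1,11) vs β=13 → FL=S FR=S RL=S RR=S
t=32: phase=(0,10,10,0) vs β=13 → FL=S FR=S RL=S RR=S


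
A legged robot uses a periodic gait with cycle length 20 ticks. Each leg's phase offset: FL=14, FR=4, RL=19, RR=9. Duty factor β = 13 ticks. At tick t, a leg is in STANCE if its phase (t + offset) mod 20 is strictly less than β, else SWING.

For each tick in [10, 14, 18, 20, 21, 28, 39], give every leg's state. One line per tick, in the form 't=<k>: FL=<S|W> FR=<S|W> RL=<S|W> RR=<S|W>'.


t=10: FL=S FR=W RL=S RR=W
t=14: FL=S FR=W RL=W RR=S
t=18: FL=S FR=S RL=W RR=S
t=20: FL=W FR=S RL=W RR=S
t=21: FL=W FR=S RL=S RR=S
t=28: FL=S FR=S RL=S RR=W
t=39: FL=W FR=S RL=W RR=S

t=10: phase=(4,14,9,19) vs β=13 → FL=S FR=W RL=S RR=W
t=14: phase=(8,18,13,3) vs β=13 → FL=S FR=W RL=W RR=S
t=18: phase=(12,2,17,7) vs β=13 → FL=S FR=S RL=W RR=S
t=20: phase=(14,4,19,9) vs β=13 → FL=W FR=S RL=W RR=S
t=21: phase=(15,5,0,10) vs β=13 → FL=W FR=S RL=S RR=S
t=28: phase=(2,12,7,17) vs β=13 → FL=S FR=S RL=S RR=W
t=39: phase=(13,3,18,8) vs β=13 → FL=W FR=S RL=W RR=S


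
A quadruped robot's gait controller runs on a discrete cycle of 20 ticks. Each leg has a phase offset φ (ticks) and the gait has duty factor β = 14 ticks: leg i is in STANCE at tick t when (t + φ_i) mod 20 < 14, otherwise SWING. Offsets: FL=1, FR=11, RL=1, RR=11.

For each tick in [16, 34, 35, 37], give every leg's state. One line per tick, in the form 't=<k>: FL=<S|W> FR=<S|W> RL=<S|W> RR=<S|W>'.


t=16: FL=W FR=S RL=W RR=S
t=34: FL=W FR=S RL=W RR=S
t=35: FL=W FR=S RL=W RR=S
t=37: FL=W FR=S RL=W RR=S

t=16: phase=(17,7,17,7) vs β=14 → FL=W FR=S RL=W RR=S
t=34: phase=(15,5,15,5) vs β=14 → FL=W FR=S RL=W RR=S
t=35: phase=(16,6,16,6) vs β=14 → FL=W FR=S RL=W RR=S
t=37: phase=(18,8,18,8) vs β=14 → FL=W FR=S RL=W RR=S


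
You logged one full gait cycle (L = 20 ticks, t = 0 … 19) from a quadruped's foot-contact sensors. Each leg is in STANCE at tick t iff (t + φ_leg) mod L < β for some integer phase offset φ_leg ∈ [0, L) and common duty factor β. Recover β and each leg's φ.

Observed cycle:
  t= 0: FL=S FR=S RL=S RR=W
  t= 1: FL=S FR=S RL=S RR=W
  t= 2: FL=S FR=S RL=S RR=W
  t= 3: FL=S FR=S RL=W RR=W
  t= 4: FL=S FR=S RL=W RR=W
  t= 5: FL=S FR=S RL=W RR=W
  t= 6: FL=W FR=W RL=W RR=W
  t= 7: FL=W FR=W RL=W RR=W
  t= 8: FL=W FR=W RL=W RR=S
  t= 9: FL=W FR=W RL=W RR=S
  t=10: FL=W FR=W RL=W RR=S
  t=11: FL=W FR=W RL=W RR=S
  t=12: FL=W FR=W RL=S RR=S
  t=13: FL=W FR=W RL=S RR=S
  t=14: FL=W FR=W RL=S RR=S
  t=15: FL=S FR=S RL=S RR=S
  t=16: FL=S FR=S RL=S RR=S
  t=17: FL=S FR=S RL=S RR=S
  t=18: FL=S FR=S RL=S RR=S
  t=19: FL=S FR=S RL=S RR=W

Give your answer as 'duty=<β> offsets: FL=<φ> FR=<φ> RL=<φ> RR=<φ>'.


duty=11 offsets: FL=5 FR=5 RL=8 RR=12

duty β = stance ticks per leg = 11
FL: stance ticks = 11; W→S at t=15 → φ=5
FR: stance ticks = 11; W→S at t=15 → φ=5
RL: stance ticks = 11; W→S at t=12 → φ=8
RR: stance ticks = 11; W→S at t=8 → φ=12


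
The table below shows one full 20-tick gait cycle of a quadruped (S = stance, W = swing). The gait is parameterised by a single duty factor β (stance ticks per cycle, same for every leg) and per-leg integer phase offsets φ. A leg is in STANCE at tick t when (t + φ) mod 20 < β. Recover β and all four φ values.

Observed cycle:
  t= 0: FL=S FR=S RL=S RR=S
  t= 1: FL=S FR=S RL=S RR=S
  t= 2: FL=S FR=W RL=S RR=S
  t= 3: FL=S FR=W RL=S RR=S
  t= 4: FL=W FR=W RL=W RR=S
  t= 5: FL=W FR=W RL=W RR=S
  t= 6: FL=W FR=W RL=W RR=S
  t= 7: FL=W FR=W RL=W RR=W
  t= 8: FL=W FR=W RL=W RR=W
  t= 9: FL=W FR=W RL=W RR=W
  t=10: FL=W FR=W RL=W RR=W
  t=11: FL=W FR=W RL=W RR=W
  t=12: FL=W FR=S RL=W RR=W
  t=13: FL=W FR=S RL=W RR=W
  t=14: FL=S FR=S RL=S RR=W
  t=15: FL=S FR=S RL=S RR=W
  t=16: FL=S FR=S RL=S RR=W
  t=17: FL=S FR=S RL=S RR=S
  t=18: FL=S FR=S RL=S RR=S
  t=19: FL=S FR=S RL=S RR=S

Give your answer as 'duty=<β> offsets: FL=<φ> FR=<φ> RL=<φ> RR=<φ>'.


duty=10 offsets: FL=6 FR=8 RL=6 RR=3

duty β = stance ticks per leg = 10
FL: stance ticks = 10; W→S at t=14 → φ=6
FR: stance ticks = 10; W→S at t=12 → φ=8
RL: stance ticks = 10; W→S at t=14 → φ=6
RR: stance ticks = 10; W→S at t=17 → φ=3


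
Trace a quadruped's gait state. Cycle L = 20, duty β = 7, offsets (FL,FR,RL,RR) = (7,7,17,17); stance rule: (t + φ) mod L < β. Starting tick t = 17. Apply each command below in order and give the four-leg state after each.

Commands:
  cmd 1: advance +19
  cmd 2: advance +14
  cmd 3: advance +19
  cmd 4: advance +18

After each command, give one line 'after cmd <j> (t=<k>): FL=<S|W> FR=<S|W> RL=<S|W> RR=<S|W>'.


after cmd 1 (t=36): FL=S FR=S RL=W RR=W
after cmd 2 (t=50): FL=W FR=W RL=W RR=W
after cmd 3 (t=69): FL=W FR=W RL=S RR=S
after cmd 4 (t=87): FL=W FR=W RL=S RR=S

start t=17: FL=S FR=S RL=W RR=W
cmd 1: advance +19 → t=36, phase=(3,3,13,13) → FL=S FR=S RL=W RR=W
cmd 2: advance +14 → t=50, phase=(17,17,7,7) → FL=W FR=W RL=W RR=W
cmd 3: advance +19 → t=69, phase=(16,16,6,6) → FL=W FR=W RL=S RR=S
cmd 4: advance +18 → t=87, phase=(14,14,4,4) → FL=W FR=W RL=S RR=S


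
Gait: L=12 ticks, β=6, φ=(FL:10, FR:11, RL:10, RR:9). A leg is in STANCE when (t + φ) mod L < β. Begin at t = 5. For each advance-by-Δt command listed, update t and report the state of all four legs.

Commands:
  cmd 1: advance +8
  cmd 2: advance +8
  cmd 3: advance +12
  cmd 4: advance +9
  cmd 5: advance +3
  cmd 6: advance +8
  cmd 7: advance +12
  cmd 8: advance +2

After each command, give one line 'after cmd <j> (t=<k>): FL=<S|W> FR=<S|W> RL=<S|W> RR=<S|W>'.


after cmd 1 (t=13): FL=W FR=S RL=W RR=W
after cmd 2 (t=21): FL=W FR=W RL=W RR=W
after cmd 3 (t=33): FL=W FR=W RL=W RR=W
after cmd 4 (t=42): FL=S FR=S RL=S RR=S
after cmd 5 (t=45): FL=W FR=W RL=W RR=W
after cmd 6 (t=53): FL=S FR=S RL=S RR=S
after cmd 7 (t=65): FL=S FR=S RL=S RR=S
after cmd 8 (t=67): FL=S FR=W RL=S RR=S

start t=5: FL=S FR=S RL=S RR=S
cmd 1: advance +8 → t=13, phase=(11,0,11,10) → FL=W FR=S RL=W RR=W
cmd 2: advance +8 → t=21, phase=(7,8,7,6) → FL=W FR=W RL=W RR=W
cmd 3: advance +12 → t=33, phase=(7,8,7,6) → FL=W FR=W RL=W RR=W
cmd 4: advance +9 → t=42, phase=(4,5,4,3) → FL=S FR=S RL=S RR=S
cmd 5: advance +3 → t=45, phase=(7,8,7,6) → FL=W FR=W RL=W RR=W
cmd 6: advance +8 → t=53, phase=(3,4,3,2) → FL=S FR=S RL=S RR=S
cmd 7: advance +12 → t=65, phase=(3,4,3,2) → FL=S FR=S RL=S RR=S
cmd 8: advance +2 → t=67, phase=(5,6,5,4) → FL=S FR=W RL=S RR=S


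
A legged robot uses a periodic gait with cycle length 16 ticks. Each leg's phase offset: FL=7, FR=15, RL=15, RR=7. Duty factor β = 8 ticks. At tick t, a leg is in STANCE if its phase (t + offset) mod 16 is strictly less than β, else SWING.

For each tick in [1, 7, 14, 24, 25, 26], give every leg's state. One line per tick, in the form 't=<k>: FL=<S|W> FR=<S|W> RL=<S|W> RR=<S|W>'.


t=1: phase=(8,0,0,8) vs β=8 → FL=W FR=S RL=S RR=W
t=7: phase=(14,6,6,14) vs β=8 → FL=W FR=S RL=S RR=W
t=14: phase=(5,13,13,5) vs β=8 → FL=S FR=W RL=W RR=S
t=24: phase=(15,7,7,15) vs β=8 → FL=W FR=S RL=S RR=W
t=25: phase=(0,8,8,0) vs β=8 → FL=S FR=W RL=W RR=S
t=26: phase=(1,9,9,1) vs β=8 → FL=S FR=W RL=W RR=S

t=1: FL=W FR=S RL=S RR=W
t=7: FL=W FR=S RL=S RR=W
t=14: FL=S FR=W RL=W RR=S
t=24: FL=W FR=S RL=S RR=W
t=25: FL=S FR=W RL=W RR=S
t=26: FL=S FR=W RL=W RR=S


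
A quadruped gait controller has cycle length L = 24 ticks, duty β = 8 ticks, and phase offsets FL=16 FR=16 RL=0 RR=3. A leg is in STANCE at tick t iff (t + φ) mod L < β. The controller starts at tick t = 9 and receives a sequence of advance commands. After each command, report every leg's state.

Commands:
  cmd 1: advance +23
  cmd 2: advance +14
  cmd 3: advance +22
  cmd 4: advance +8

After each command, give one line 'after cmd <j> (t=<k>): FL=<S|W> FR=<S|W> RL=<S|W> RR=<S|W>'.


after cmd 1 (t=32): FL=S FR=S RL=W RR=W
after cmd 2 (t=46): FL=W FR=W RL=W RR=S
after cmd 3 (t=68): FL=W FR=W RL=W RR=W
after cmd 4 (t=76): FL=W FR=W RL=S RR=S

start t=9: FL=S FR=S RL=W RR=W
cmd 1: advance +23 → t=32, phase=(0,0,8,11) → FL=S FR=S RL=W RR=W
cmd 2: advance +14 → t=46, phase=(14,14,22,1) → FL=W FR=W RL=W RR=S
cmd 3: advance +22 → t=68, phase=(12,12,20,23) → FL=W FR=W RL=W RR=W
cmd 4: advance +8 → t=76, phase=(20,20,4,7) → FL=W FR=W RL=S RR=S


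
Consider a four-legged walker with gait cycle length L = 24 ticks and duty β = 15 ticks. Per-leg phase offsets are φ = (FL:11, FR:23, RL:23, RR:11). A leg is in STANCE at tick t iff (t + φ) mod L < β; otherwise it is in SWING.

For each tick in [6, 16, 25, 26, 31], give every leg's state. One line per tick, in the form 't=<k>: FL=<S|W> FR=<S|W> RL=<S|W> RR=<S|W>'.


t=6: phase=(17,5,5,17) vs β=15 → FL=W FR=S RL=S RR=W
t=16: phase=(3,15,15,3) vs β=15 → FL=S FR=W RL=W RR=S
t=25: phase=(12,0,0,12) vs β=15 → FL=S FR=S RL=S RR=S
t=26: phase=(13,1,1,13) vs β=15 → FL=S FR=S RL=S RR=S
t=31: phase=(18,6,6,18) vs β=15 → FL=W FR=S RL=S RR=W

t=6: FL=W FR=S RL=S RR=W
t=16: FL=S FR=W RL=W RR=S
t=25: FL=S FR=S RL=S RR=S
t=26: FL=S FR=S RL=S RR=S
t=31: FL=W FR=S RL=S RR=W


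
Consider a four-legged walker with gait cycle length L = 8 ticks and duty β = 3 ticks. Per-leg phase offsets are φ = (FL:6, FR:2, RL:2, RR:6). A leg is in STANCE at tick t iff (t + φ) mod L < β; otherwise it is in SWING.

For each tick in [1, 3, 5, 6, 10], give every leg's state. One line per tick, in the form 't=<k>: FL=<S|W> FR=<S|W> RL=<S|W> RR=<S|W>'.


t=1: phase=(7,3,3,7) vs β=3 → FL=W FR=W RL=W RR=W
t=3: phase=(1,5,5,1) vs β=3 → FL=S FR=W RL=W RR=S
t=5: phase=(3,7,7,3) vs β=3 → FL=W FR=W RL=W RR=W
t=6: phase=(4,0,0,4) vs β=3 → FL=W FR=S RL=S RR=W
t=10: phase=(0,4,4,0) vs β=3 → FL=S FR=W RL=W RR=S

t=1: FL=W FR=W RL=W RR=W
t=3: FL=S FR=W RL=W RR=S
t=5: FL=W FR=W RL=W RR=W
t=6: FL=W FR=S RL=S RR=W
t=10: FL=S FR=W RL=W RR=S


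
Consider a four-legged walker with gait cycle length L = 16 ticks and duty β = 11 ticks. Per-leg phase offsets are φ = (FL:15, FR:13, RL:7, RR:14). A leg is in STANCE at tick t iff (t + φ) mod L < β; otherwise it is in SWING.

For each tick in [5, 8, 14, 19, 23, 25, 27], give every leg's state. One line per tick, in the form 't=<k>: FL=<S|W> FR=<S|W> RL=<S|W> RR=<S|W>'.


t=5: phase=(4,2,12,3) vs β=11 → FL=S FR=S RL=W RR=S
t=8: phase=(7,5,15,6) vs β=11 → FL=S FR=S RL=W RR=S
t=14: phase=(13,11,5,12) vs β=11 → FL=W FR=W RL=S RR=W
t=19: phase=(2,0,10,1) vs β=11 → FL=S FR=S RL=S RR=S
t=23: phase=(6,4,14,5) vs β=11 → FL=S FR=S RL=W RR=S
t=25: phase=(8,6,0,7) vs β=11 → FL=S FR=S RL=S RR=S
t=27: phase=(10,8,2,9) vs β=11 → FL=S FR=S RL=S RR=S

t=5: FL=S FR=S RL=W RR=S
t=8: FL=S FR=S RL=W RR=S
t=14: FL=W FR=W RL=S RR=W
t=19: FL=S FR=S RL=S RR=S
t=23: FL=S FR=S RL=W RR=S
t=25: FL=S FR=S RL=S RR=S
t=27: FL=S FR=S RL=S RR=S


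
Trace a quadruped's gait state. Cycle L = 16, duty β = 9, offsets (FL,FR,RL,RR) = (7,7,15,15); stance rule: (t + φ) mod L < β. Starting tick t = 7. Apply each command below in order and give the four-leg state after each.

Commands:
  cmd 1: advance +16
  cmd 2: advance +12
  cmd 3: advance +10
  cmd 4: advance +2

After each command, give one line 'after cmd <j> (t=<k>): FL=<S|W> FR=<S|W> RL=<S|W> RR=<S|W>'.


start t=7: FL=W FR=W RL=S RR=S
cmd 1: advance +16 → t=23, phase=(14,14,6,6) → FL=W FR=W RL=S RR=S
cmd 2: advance +12 → t=35, phase=(10,10,2,2) → FL=W FR=W RL=S RR=S
cmd 3: advance +10 → t=45, phase=(4,4,12,12) → FL=S FR=S RL=W RR=W
cmd 4: advance +2 → t=47, phase=(6,6,14,14) → FL=S FR=S RL=W RR=W

after cmd 1 (t=23): FL=W FR=W RL=S RR=S
after cmd 2 (t=35): FL=W FR=W RL=S RR=S
after cmd 3 (t=45): FL=S FR=S RL=W RR=W
after cmd 4 (t=47): FL=S FR=S RL=W RR=W


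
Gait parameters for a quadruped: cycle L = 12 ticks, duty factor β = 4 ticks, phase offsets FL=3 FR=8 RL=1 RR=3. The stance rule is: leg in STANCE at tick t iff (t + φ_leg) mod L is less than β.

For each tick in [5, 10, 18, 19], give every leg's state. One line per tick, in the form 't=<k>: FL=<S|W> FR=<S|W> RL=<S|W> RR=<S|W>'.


t=5: FL=W FR=S RL=W RR=W
t=10: FL=S FR=W RL=W RR=S
t=18: FL=W FR=S RL=W RR=W
t=19: FL=W FR=S RL=W RR=W

t=5: phase=(8,1,6,8) vs β=4 → FL=W FR=S RL=W RR=W
t=10: phase=(1,6,11,1) vs β=4 → FL=S FR=W RL=W RR=S
t=18: phase=(9,2,7,9) vs β=4 → FL=W FR=S RL=W RR=W
t=19: phase=(10,3,8,10) vs β=4 → FL=W FR=S RL=W RR=W


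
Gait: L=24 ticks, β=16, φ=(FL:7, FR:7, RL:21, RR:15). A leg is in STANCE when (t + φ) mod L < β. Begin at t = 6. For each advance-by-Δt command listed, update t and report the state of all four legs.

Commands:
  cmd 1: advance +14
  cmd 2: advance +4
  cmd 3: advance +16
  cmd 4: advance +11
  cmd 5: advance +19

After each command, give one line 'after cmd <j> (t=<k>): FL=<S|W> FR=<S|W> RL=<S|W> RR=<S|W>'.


start t=6: FL=S FR=S RL=S RR=W
cmd 1: advance +14 → t=20, phase=(3,3,17,11) → FL=S FR=S RL=W RR=S
cmd 2: advance +4 → t=24, phase=(7,7,21,15) → FL=S FR=S RL=W RR=S
cmd 3: advance +16 → t=40, phase=(23,23,13,7) → FL=W FR=W RL=S RR=S
cmd 4: advance +11 → t=51, phase=(10,10,0,18) → FL=S FR=S RL=S RR=W
cmd 5: advance +19 → t=70, phase=(5,5,19,13) → FL=S FR=S RL=W RR=S

after cmd 1 (t=20): FL=S FR=S RL=W RR=S
after cmd 2 (t=24): FL=S FR=S RL=W RR=S
after cmd 3 (t=40): FL=W FR=W RL=S RR=S
after cmd 4 (t=51): FL=S FR=S RL=S RR=W
after cmd 5 (t=70): FL=S FR=S RL=W RR=S


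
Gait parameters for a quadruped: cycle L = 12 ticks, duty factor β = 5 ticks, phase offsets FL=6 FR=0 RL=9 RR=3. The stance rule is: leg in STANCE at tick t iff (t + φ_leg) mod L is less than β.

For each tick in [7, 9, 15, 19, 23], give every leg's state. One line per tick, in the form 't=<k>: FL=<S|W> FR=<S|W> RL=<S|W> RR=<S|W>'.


t=7: phase=(1,7,4,10) vs β=5 → FL=S FR=W RL=S RR=W
t=9: phase=(3,9,6,0) vs β=5 → FL=S FR=W RL=W RR=S
t=15: phase=(9,3,0,6) vs β=5 → FL=W FR=S RL=S RR=W
t=19: phase=(1,7,4,10) vs β=5 → FL=S FR=W RL=S RR=W
t=23: phase=(5,11,8,2) vs β=5 → FL=W FR=W RL=W RR=S

t=7: FL=S FR=W RL=S RR=W
t=9: FL=S FR=W RL=W RR=S
t=15: FL=W FR=S RL=S RR=W
t=19: FL=S FR=W RL=S RR=W
t=23: FL=W FR=W RL=W RR=S


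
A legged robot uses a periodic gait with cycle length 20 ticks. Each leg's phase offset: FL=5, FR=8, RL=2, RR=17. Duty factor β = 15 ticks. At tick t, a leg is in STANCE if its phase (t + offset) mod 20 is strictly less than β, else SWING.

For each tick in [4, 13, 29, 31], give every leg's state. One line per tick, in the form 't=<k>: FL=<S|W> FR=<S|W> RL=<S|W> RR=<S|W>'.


t=4: phase=(9,12,6,1) vs β=15 → FL=S FR=S RL=S RR=S
t=13: phase=(18,1,15,10) vs β=15 → FL=W FR=S RL=W RR=S
t=29: phase=(14,17,11,6) vs β=15 → FL=S FR=W RL=S RR=S
t=31: phase=(16,19,13,8) vs β=15 → FL=W FR=W RL=S RR=S

t=4: FL=S FR=S RL=S RR=S
t=13: FL=W FR=S RL=W RR=S
t=29: FL=S FR=W RL=S RR=S
t=31: FL=W FR=W RL=S RR=S


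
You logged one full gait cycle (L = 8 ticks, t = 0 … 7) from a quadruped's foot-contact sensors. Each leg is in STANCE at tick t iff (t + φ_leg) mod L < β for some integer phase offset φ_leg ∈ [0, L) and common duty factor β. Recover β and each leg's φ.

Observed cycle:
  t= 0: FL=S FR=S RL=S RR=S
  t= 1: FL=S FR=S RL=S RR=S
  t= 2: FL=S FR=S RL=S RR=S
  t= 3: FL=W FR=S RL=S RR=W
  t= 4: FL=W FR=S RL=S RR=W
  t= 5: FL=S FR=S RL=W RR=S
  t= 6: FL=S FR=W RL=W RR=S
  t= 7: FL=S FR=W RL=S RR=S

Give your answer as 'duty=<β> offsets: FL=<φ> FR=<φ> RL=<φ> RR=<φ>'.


duty=6 offsets: FL=3 FR=0 RL=1 RR=3

duty β = stance ticks per leg = 6
FL: stance ticks = 6; W→S at t=5 → φ=3
FR: stance ticks = 6; W→S at t=0 → φ=0
RL: stance ticks = 6; W→S at t=7 → φ=1
RR: stance ticks = 6; W→S at t=5 → φ=3
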